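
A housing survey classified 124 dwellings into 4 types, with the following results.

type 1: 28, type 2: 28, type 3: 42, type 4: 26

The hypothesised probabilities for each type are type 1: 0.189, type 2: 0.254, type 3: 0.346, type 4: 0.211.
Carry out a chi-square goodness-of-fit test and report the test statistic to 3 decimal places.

1.297

Expected counts E_i = n·p_i: 124×0.189 = 23.436, 124×0.254 = 31.496, 124×0.346 = 42.904, 124×0.211 = 26.164.
type 1: (28 − 23.436)²/23.436 = 20.830096/23.436 = 0.8888
type 2: (28 − 31.496)²/31.496 = 12.222016/31.496 = 0.3880
type 3: (42 − 42.904)²/42.904 = 0.817216/42.904 = 0.0190
type 4: (26 − 26.164)²/26.164 = 0.026896/26.164 = 0.0010
Sum = 1.297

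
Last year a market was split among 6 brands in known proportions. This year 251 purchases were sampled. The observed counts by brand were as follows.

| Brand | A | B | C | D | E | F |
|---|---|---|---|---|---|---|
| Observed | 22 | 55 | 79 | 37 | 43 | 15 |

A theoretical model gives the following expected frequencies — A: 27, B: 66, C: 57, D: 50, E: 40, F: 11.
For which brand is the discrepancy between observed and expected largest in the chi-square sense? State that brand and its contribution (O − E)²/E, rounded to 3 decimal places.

C, 8.491

A: (22 − 27)²/27 = 25/27 = 0.9259
B: (55 − 66)²/66 = 121/66 = 1.8333
C: (79 − 57)²/57 = 484/57 = 8.4912
D: (37 − 50)²/50 = 169/50 = 3.3800
E: (43 − 40)²/40 = 9/40 = 0.2250
F: (15 − 11)²/11 = 16/11 = 1.4545
The largest term is for C: 8.491.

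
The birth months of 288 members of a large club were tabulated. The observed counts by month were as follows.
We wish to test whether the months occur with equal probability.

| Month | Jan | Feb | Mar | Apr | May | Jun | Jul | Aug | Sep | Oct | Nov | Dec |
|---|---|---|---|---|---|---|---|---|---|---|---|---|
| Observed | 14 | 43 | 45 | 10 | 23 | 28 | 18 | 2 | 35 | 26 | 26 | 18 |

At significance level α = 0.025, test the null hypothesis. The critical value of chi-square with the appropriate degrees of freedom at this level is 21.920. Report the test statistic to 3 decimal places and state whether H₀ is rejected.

75.000; reject

Under H₀ each category has probability 1/12, so each expected count is 288/12 = 24.
cat         O        E   (O−E)²/E
Jan        14       24     4.1667
Feb        43       24    15.0417
Mar        45       24    18.3750
Apr        10       24     8.1667
May        23       24     0.0417
Jun        28       24     0.6667
Jul        18       24     1.5000
Aug         2       24    20.1667
Sep        35       24     5.0417
Oct        26       24     0.1667
Nov        26       24     0.1667
Dec        18       24     1.5000
Sum = 75.000
df = 11. Since 75.000 > 21.920, we reject H₀.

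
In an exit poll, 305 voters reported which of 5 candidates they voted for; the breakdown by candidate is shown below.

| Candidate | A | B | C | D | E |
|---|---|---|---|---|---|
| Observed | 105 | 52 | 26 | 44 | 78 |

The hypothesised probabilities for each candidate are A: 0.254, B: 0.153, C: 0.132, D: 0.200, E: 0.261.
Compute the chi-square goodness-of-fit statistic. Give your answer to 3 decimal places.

20.214

Expected counts E_i = n·p_i: 305×0.254 = 77.47, 305×0.153 = 46.665, 305×0.132 = 40.26, 305×0.200 = 61, 305×0.261 = 79.605.
χ² = (105−77.47)²/77.47 + (52−46.665)²/46.665 + (26−40.26)²/40.26 + (44−61)²/61 + (78−79.605)²/79.605
   = 9.7832 + 0.6099 + 5.0509 + 4.7377 + 0.0324
Sum = 20.214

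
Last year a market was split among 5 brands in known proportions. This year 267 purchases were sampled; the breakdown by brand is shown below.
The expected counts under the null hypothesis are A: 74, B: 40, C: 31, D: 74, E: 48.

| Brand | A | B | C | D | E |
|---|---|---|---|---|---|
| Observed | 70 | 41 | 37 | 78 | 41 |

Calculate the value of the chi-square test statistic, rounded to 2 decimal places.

2.64

χ² = (70−74)²/74 + (41−40)²/40 + (37−31)²/31 + (78−74)²/74 + (41−48)²/48
   = 0.216 + 0.025 + 1.161 + 0.216 + 1.021
Sum = 2.64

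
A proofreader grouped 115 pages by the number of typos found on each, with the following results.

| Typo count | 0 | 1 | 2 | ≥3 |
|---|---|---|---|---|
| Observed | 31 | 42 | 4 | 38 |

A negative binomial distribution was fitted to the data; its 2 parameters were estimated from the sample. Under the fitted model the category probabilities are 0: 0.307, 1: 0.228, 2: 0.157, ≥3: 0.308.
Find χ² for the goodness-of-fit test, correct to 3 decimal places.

Expected counts E_i = n·p_i: 115×0.307 = 35.305, 115×0.228 = 26.22, 115×0.157 = 18.055, 115×0.308 = 35.42.
0: (31 − 35.305)²/35.305 = 18.533025/35.305 = 0.5249
1: (42 − 26.22)²/26.22 = 249.0084/26.22 = 9.4969
2: (4 − 18.055)²/18.055 = 197.543025/18.055 = 10.9412
≥3: (38 − 35.42)²/35.42 = 6.6564/35.42 = 0.1879
Sum = 21.151

21.151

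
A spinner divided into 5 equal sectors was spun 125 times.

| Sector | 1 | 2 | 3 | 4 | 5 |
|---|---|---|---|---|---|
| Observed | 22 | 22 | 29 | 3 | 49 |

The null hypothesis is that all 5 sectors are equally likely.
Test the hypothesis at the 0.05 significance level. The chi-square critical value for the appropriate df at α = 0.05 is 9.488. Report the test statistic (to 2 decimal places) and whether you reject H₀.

Expected count for each of the 5 categories: 125/5 = 25.
1: (22 − 25)²/25 = 9/25 = 0.360
2: (22 − 25)²/25 = 9/25 = 0.360
3: (29 − 25)²/25 = 16/25 = 0.640
4: (3 − 25)²/25 = 484/25 = 19.360
5: (49 − 25)²/25 = 576/25 = 23.040
Sum = 43.76
df = 4. Since 43.76 > 9.488, we reject H₀.

43.76; reject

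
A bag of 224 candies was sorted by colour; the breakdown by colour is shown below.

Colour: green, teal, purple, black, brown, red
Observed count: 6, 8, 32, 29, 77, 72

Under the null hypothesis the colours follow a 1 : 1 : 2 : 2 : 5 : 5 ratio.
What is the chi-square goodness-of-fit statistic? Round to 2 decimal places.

8.51

Ratio total = 16. Expected counts: 224×1/16 = 14, 224×1/16 = 14, 224×2/16 = 28, 224×2/16 = 28, 224×5/16 = 70, 224×5/16 = 70.
cat         O        E   (O−E)²/E
green       6       14      4.571
teal        8       14      2.571
purple     32       28      0.571
black      29       28      0.036
brown      77       70      0.700
red        72       70      0.057
Sum = 8.51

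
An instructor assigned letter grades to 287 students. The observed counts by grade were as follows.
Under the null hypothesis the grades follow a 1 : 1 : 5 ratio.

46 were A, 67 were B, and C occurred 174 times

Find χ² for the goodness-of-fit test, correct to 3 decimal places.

Ratio total = 7. Expected counts: 287×1/7 = 41, 287×1/7 = 41, 287×5/7 = 205.
cat         O        E   (O−E)²/E
A          46       41     0.6098
B          67       41    16.4878
C         174      205     4.6878
Sum = 21.785

21.785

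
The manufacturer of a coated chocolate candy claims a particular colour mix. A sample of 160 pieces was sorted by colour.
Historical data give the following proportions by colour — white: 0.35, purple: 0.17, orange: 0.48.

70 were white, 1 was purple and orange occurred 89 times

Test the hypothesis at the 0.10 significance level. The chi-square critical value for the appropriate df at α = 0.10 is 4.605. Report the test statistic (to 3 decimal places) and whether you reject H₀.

30.675; reject

Expected counts E_i = n·p_i: 160×0.35 = 56, 160×0.17 = 27.2, 160×0.48 = 76.8.
χ² = (70−56)²/56 + (1−27.2)²/27.2 + (89−76.8)²/76.8
   = 3.5000 + 25.2368 + 1.9380
Sum = 30.675
df = 2. Since 30.675 > 4.605, we reject H₀.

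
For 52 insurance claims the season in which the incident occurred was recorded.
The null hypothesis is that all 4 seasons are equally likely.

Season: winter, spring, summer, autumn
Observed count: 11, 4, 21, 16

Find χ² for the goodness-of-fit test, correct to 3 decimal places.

Under H₀ each category has probability 1/4, so each expected count is 52/4 = 13.
winter: (11 − 13)²/13 = 4/13 = 0.3077
spring: (4 − 13)²/13 = 81/13 = 6.2308
summer: (21 − 13)²/13 = 64/13 = 4.9231
autumn: (16 − 13)²/13 = 9/13 = 0.6923
Sum = 12.154

12.154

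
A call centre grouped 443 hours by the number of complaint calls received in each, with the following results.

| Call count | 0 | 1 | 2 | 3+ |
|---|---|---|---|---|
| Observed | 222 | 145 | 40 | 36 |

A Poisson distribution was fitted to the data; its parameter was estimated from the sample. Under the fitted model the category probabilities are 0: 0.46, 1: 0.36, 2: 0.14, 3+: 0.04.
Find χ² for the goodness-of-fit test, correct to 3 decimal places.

29.620

Expected counts E_i = n·p_i: 443×0.46 = 203.78, 443×0.36 = 159.48, 443×0.14 = 62.02, 443×0.04 = 17.72.
χ² = (222−203.78)²/203.78 + (145−159.48)²/159.48 + (40−62.02)²/62.02 + (36−17.72)²/17.72
   = 1.6291 + 1.3147 + 7.8181 + 18.8577
Sum = 29.620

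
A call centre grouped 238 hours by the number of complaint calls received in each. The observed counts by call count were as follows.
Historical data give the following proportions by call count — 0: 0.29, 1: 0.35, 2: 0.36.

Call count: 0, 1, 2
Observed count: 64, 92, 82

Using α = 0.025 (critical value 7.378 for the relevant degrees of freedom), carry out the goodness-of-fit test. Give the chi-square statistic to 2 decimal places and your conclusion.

Expected counts E_i = n·p_i: 238×0.29 = 69.02, 238×0.35 = 83.3, 238×0.36 = 85.68.
cat         O        E   (O−E)²/E
0          64    69.02      0.365
1          92     83.3      0.909
2          82    85.68      0.158
Sum = 1.43
df = 2. Since 1.43 < 7.378, we do not reject H₀.

1.43; do not reject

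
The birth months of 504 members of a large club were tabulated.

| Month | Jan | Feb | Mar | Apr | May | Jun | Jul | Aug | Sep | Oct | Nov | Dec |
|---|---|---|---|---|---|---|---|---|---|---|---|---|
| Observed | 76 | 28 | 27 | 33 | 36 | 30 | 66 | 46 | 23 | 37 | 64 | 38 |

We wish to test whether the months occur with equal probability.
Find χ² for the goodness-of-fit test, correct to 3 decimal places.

Under H₀ each category has probability 1/12, so each expected count is 504/12 = 42.
χ² = (76−42)²/42 + (28−42)²/42 + (27−42)²/42 + (33−42)²/42 + (36−42)²/42 + (30−42)²/42 + (66−42)²/42 + (46−42)²/42 + (23−42)²/42 + (37−42)²/42 + (64−42)²/42 + (38−42)²/42
   = 27.5238 + 4.6667 + 5.3571 + 1.9286 + 0.8571 + 3.4286 + 13.7143 + 0.3810 + 8.5952 + 0.5952 + 11.5238 + 0.3810
Sum = 78.952

78.952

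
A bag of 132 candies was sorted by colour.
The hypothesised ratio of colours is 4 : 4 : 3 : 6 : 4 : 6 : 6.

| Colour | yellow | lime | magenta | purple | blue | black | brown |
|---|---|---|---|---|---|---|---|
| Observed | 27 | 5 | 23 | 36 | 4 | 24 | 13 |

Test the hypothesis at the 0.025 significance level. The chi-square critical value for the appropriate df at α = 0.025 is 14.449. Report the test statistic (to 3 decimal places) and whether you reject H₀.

Ratio total = 33. Expected counts: 132×4/33 = 16, 132×4/33 = 16, 132×3/33 = 12, 132×6/33 = 24, 132×4/33 = 16, 132×6/33 = 24, 132×6/33 = 24.
yellow: (27 − 16)²/16 = 121/16 = 7.5625
lime: (5 − 16)²/16 = 121/16 = 7.5625
magenta: (23 − 12)²/12 = 121/12 = 10.0833
purple: (36 − 24)²/24 = 144/24 = 6.0000
blue: (4 − 16)²/16 = 144/16 = 9.0000
black: (24 − 24)²/24 = 0/24 = 0.0000
brown: (13 − 24)²/24 = 121/24 = 5.0417
Sum = 45.250
df = 6. Since 45.250 > 14.449, we reject H₀.

45.250; reject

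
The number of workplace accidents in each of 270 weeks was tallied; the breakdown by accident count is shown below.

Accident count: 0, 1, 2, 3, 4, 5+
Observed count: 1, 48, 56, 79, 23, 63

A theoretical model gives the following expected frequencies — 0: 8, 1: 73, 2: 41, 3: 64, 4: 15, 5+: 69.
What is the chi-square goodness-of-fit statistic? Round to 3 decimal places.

cat         O        E   (O−E)²/E
0           1        8     6.1250
1          48       73     8.5616
2          56       41     5.4878
3          79       64     3.5156
4          23       15     4.2667
5+         63       69     0.5217
Sum = 28.478

28.478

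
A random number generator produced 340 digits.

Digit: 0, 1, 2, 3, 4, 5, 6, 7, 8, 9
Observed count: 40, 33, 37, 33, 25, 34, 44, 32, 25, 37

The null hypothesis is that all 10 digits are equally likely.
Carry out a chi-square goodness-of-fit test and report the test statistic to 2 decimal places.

Under H₀ each category has probability 1/10, so each expected count is 340/10 = 34.
0: (40 − 34)²/34 = 36/34 = 1.059
1: (33 − 34)²/34 = 1/34 = 0.029
2: (37 − 34)²/34 = 9/34 = 0.265
3: (33 − 34)²/34 = 1/34 = 0.029
4: (25 − 34)²/34 = 81/34 = 2.382
5: (34 − 34)²/34 = 0/34 = 0.000
6: (44 − 34)²/34 = 100/34 = 2.941
7: (32 − 34)²/34 = 4/34 = 0.118
8: (25 − 34)²/34 = 81/34 = 2.382
9: (37 − 34)²/34 = 9/34 = 0.265
Sum = 9.47

9.47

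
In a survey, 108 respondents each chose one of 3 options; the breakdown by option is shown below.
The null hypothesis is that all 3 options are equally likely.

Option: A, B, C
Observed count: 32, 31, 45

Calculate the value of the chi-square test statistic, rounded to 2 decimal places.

Expected count for each of the 3 categories: 108/3 = 36.
A: (32 − 36)²/36 = 16/36 = 0.444
B: (31 − 36)²/36 = 25/36 = 0.694
C: (45 − 36)²/36 = 81/36 = 2.250
Sum = 3.39

3.39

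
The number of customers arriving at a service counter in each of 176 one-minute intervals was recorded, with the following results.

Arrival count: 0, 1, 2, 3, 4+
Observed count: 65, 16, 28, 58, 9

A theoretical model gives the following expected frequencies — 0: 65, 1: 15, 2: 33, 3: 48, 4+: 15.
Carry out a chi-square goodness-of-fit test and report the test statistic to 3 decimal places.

5.308

0: (65 − 65)²/65 = 0/65 = 0.0000
1: (16 − 15)²/15 = 1/15 = 0.0667
2: (28 − 33)²/33 = 25/33 = 0.7576
3: (58 − 48)²/48 = 100/48 = 2.0833
4+: (9 − 15)²/15 = 36/15 = 2.4000
Sum = 5.308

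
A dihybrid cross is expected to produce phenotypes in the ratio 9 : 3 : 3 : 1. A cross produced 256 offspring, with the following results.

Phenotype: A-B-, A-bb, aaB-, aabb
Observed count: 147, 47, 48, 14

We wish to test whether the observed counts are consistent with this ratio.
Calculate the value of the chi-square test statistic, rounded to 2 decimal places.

0.33

Ratio total = 16. Expected counts: 256×9/16 = 144, 256×3/16 = 48, 256×3/16 = 48, 256×1/16 = 16.
χ² = (147−144)²/144 + (47−48)²/48 + (48−48)²/48 + (14−16)²/16
   = 0.063 + 0.021 + 0.000 + 0.250
Sum = 0.33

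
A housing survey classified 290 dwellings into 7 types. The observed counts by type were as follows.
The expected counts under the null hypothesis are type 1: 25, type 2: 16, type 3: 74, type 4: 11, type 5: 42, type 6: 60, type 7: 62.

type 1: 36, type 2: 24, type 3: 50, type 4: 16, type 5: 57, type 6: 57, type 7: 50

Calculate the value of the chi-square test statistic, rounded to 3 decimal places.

cat         O        E   (O−E)²/E
type 1     36       25     4.8400
type 2     24       16     4.0000
type 3     50       74     7.7838
type 4     16       11     2.2727
type 5     57       42     5.3571
type 6     57       60     0.1500
type 7     50       62     2.3226
Sum = 26.726

26.726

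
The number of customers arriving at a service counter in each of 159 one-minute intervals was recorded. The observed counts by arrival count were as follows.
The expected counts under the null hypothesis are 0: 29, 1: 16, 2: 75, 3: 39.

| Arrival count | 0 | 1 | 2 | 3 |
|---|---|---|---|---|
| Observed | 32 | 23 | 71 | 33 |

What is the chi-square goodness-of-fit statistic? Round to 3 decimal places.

χ² = (32−29)²/29 + (23−16)²/16 + (71−75)²/75 + (33−39)²/39
   = 0.3103 + 3.0625 + 0.2133 + 0.9231
Sum = 4.509

4.509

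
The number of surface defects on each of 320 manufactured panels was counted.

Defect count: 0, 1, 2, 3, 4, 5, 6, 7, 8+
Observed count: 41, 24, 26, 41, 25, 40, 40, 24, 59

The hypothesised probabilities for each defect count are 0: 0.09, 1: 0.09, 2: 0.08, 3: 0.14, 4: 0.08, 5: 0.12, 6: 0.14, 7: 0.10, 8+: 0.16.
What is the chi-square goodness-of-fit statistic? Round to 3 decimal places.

10.080

Expected counts E_i = n·p_i: 320×0.09 = 28.8, 320×0.09 = 28.8, 320×0.08 = 25.6, 320×0.14 = 44.8, 320×0.08 = 25.6, 320×0.12 = 38.4, 320×0.14 = 44.8, 320×0.10 = 32, 320×0.16 = 51.2.
χ² = (41−28.8)²/28.8 + (24−28.8)²/28.8 + (26−25.6)²/25.6 + (41−44.8)²/44.8 + (25−25.6)²/25.6 + (40−38.4)²/38.4 + (40−44.8)²/44.8 + (24−32)²/32 + (59−51.2)²/51.2
   = 5.1681 + 0.8000 + 0.0063 + 0.3223 + 0.0141 + 0.0667 + 0.5143 + 2.0000 + 1.1883
Sum = 10.080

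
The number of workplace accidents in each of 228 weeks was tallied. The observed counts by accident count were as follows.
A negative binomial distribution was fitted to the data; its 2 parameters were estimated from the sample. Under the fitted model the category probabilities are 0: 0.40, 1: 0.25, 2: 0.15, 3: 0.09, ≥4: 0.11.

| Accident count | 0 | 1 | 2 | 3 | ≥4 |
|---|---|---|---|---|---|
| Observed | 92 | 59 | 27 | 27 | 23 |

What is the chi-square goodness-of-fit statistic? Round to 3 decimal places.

3.812

Expected counts E_i = n·p_i: 228×0.40 = 91.2, 228×0.25 = 57, 228×0.15 = 34.2, 228×0.09 = 20.52, 228×0.11 = 25.08.
χ² = (92−91.2)²/91.2 + (59−57)²/57 + (27−34.2)²/34.2 + (27−20.52)²/20.52 + (23−25.08)²/25.08
   = 0.0070 + 0.0702 + 1.5158 + 2.0463 + 0.1725
Sum = 3.812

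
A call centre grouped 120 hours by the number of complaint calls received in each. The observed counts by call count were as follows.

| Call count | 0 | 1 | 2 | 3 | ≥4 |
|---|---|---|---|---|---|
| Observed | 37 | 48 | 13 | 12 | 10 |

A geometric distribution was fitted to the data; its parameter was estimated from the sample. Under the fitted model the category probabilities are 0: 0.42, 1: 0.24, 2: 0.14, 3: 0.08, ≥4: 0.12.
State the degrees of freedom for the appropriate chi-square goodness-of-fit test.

3

There are k = 5 categories and 1 parameter estimated from the data, so df = 5 − 1 − 1 = 3.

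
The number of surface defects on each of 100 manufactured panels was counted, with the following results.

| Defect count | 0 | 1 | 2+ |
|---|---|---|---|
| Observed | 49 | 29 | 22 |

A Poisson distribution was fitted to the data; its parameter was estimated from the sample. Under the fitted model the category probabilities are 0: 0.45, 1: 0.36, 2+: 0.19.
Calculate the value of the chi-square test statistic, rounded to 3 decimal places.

2.190

Expected counts E_i = n·p_i: 100×0.45 = 45, 100×0.36 = 36, 100×0.19 = 19.
0: (49 − 45)²/45 = 16/45 = 0.3556
1: (29 − 36)²/36 = 49/36 = 1.3611
2+: (22 − 19)²/19 = 9/19 = 0.4737
Sum = 2.190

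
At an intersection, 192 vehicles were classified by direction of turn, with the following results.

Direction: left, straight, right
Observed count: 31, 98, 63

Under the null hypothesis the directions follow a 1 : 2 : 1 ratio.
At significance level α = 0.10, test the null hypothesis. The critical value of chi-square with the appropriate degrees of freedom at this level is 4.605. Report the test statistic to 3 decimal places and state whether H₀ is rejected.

10.750; reject

Ratio total = 4. Expected counts: 192×1/4 = 48, 192×2/4 = 96, 192×1/4 = 48.
χ² = (31−48)²/48 + (98−96)²/96 + (63−48)²/48
   = 6.0208 + 0.0417 + 4.6875
Sum = 10.750
df = 2. Since 10.750 > 4.605, we reject H₀.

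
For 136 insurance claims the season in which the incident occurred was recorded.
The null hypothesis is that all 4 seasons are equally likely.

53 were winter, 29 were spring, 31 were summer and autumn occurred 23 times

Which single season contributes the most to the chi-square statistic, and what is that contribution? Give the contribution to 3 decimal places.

winter, 10.618

Expected count for each of the 4 categories: 136/4 = 34.
χ² = (53−34)²/34 + (29−34)²/34 + (31−34)²/34 + (23−34)²/34
   = 10.6176 + 0.7353 + 0.2647 + 3.5588
The largest term is for winter: 10.618.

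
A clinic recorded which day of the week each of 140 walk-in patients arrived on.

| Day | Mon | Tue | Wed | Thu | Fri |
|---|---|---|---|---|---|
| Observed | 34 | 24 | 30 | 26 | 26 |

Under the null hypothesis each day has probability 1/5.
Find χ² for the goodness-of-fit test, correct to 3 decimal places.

Expected count for each of the 5 categories: 140/5 = 28.
cat         O        E   (O−E)²/E
Mon        34       28     1.2857
Tue        24       28     0.5714
Wed        30       28     0.1429
Thu        26       28     0.1429
Fri        26       28     0.1429
Sum = 2.286

2.286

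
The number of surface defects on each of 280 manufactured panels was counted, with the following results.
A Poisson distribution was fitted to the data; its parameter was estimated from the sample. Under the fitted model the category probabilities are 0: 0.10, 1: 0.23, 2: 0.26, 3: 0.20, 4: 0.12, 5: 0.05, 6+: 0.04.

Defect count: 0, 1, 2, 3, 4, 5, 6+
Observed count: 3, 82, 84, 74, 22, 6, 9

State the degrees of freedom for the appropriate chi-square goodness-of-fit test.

There are k = 7 categories and 1 parameter estimated from the data, so df = 7 − 1 − 1 = 5.

5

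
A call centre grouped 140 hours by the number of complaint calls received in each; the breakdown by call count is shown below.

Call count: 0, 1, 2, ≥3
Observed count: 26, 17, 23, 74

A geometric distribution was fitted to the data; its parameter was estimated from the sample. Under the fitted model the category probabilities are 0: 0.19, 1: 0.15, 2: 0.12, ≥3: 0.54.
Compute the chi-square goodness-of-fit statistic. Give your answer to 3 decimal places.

3.097

Expected counts E_i = n·p_i: 140×0.19 = 26.6, 140×0.15 = 21, 140×0.12 = 16.8, 140×0.54 = 75.6.
0: (26 − 26.6)²/26.6 = 0.36/26.6 = 0.0135
1: (17 − 21)²/21 = 16/21 = 0.7619
2: (23 − 16.8)²/16.8 = 38.44/16.8 = 2.2881
≥3: (74 − 75.6)²/75.6 = 2.56/75.6 = 0.0339
Sum = 3.097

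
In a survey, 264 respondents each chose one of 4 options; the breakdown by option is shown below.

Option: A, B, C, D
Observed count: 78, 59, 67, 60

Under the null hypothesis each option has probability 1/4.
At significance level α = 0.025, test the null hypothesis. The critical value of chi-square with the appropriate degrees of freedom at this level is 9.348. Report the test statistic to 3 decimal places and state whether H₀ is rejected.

Expected count for each of the 4 categories: 264/4 = 66.
A: (78 − 66)²/66 = 144/66 = 2.1818
B: (59 − 66)²/66 = 49/66 = 0.7424
C: (67 − 66)²/66 = 1/66 = 0.0152
D: (60 − 66)²/66 = 36/66 = 0.5455
Sum = 3.485
df = 3. Since 3.485 < 9.348, we do not reject H₀.

3.485; do not reject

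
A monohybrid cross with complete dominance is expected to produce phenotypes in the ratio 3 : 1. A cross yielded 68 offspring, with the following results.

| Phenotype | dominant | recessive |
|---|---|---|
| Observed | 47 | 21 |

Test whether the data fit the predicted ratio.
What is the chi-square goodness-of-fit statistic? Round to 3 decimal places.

Ratio total = 4. Expected counts: 68×3/4 = 51, 68×1/4 = 17.
dominant: (47 − 51)²/51 = 16/51 = 0.3137
recessive: (21 − 17)²/17 = 16/17 = 0.9412
Sum = 1.255

1.255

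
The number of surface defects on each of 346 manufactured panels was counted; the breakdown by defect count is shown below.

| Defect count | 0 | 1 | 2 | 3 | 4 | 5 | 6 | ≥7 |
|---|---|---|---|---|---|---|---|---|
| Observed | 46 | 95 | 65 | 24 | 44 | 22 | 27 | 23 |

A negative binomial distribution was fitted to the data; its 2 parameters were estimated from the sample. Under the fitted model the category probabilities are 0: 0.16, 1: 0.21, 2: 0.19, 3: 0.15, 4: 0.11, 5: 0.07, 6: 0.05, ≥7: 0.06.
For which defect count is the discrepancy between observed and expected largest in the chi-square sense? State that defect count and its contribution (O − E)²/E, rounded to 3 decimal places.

3, 14.998

Expected counts E_i = n·p_i: 346×0.16 = 55.36, 346×0.21 = 72.66, 346×0.19 = 65.74, 346×0.15 = 51.9, 346×0.11 = 38.06, 346×0.07 = 24.22, 346×0.05 = 17.3, 346×0.06 = 20.76.
χ² = (46−55.36)²/55.36 + (95−72.66)²/72.66 + (65−65.74)²/65.74 + (24−51.9)²/51.9 + (44−38.06)²/38.06 + (22−24.22)²/24.22 + (27−17.3)²/17.3 + (23−20.76)²/20.76
   = 1.5825 + 6.8686 + 0.0083 + 14.9983 + 0.9271 + 0.2035 + 5.4387 + 0.2417
The largest term is for 3: 14.998.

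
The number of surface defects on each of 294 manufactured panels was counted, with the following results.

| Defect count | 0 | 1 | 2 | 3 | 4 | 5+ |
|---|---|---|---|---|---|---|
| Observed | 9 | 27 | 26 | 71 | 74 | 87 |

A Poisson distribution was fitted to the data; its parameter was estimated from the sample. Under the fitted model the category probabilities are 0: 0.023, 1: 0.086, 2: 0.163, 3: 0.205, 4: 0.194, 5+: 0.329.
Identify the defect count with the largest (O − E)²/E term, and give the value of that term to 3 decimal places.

2, 10.028

Expected counts E_i = n·p_i: 294×0.023 = 6.762, 294×0.086 = 25.284, 294×0.163 = 47.922, 294×0.205 = 60.27, 294×0.194 = 57.036, 294×0.329 = 96.726.
0: (9 − 6.762)²/6.762 = 5.008644/6.762 = 0.7407
1: (27 − 25.284)²/25.284 = 2.944656/25.284 = 0.1165
2: (26 − 47.922)²/47.922 = 480.574084/47.922 = 10.0283
3: (71 − 60.27)²/60.27 = 115.1329/60.27 = 1.9103
4: (74 − 57.036)²/57.036 = 287.777296/57.036 = 5.0455
5+: (87 − 96.726)²/96.726 = 94.595076/96.726 = 0.9780
The largest term is for 2: 10.028.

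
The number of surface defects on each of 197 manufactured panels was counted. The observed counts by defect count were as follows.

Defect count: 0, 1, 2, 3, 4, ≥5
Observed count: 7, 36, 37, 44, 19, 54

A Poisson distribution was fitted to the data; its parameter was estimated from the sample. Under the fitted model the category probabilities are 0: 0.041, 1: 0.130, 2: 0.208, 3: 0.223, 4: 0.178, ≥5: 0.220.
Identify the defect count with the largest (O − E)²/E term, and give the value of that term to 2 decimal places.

4, 7.36

Expected counts E_i = n·p_i: 197×0.041 = 8.077, 197×0.130 = 25.61, 197×0.208 = 40.976, 197×0.223 = 43.931, 197×0.178 = 35.066, 197×0.220 = 43.34.
χ² = (7−8.077)²/8.077 + (36−25.61)²/25.61 + (37−40.976)²/40.976 + (44−43.931)²/43.931 + (19−35.066)²/35.066 + (54−43.34)²/43.34
   = 0.144 + 4.215 + 0.386 + 0.000 + 7.361 + 2.622
The largest term is for 4: 7.36.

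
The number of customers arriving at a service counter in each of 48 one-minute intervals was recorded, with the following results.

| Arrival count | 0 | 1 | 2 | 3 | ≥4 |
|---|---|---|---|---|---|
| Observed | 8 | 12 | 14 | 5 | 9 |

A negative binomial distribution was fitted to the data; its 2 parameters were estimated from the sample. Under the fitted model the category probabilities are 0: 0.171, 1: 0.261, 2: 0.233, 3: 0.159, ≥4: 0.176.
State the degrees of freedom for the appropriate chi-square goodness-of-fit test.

There are k = 5 categories and 2 parameters estimated from the data, so df = 5 − 1 − 2 = 2.

2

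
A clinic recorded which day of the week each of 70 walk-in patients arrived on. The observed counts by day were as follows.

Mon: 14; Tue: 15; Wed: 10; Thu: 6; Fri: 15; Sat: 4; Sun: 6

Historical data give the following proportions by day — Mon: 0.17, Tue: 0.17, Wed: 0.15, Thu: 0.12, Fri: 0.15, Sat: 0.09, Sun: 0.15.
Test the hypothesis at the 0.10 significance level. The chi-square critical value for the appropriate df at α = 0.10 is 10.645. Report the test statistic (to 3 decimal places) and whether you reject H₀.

6.585; do not reject

Expected counts E_i = n·p_i: 70×0.17 = 11.9, 70×0.17 = 11.9, 70×0.15 = 10.5, 70×0.12 = 8.4, 70×0.15 = 10.5, 70×0.09 = 6.3, 70×0.15 = 10.5.
χ² = (14−11.9)²/11.9 + (15−11.9)²/11.9 + (10−10.5)²/10.5 + (6−8.4)²/8.4 + (15−10.5)²/10.5 + (4−6.3)²/6.3 + (6−10.5)²/10.5
   = 0.3706 + 0.8076 + 0.0238 + 0.6857 + 1.9286 + 0.8397 + 1.9286
Sum = 6.585
df = 6. Since 6.585 < 10.645, we do not reject H₀.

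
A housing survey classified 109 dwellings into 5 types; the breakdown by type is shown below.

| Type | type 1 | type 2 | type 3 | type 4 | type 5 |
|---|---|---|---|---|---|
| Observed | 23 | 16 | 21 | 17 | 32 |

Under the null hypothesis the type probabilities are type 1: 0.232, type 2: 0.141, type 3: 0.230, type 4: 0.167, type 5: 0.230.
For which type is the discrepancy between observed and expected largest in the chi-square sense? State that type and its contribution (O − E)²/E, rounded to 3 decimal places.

type 5, 1.916

Expected counts E_i = n·p_i: 109×0.232 = 25.288, 109×0.141 = 15.369, 109×0.230 = 25.07, 109×0.167 = 18.203, 109×0.230 = 25.07.
type 1: (23 − 25.288)²/25.288 = 5.234944/25.288 = 0.2070
type 2: (16 − 15.369)²/15.369 = 0.398161/15.369 = 0.0259
type 3: (21 − 25.07)²/25.07 = 16.5649/25.07 = 0.6607
type 4: (17 − 18.203)²/18.203 = 1.447209/18.203 = 0.0795
type 5: (32 − 25.07)²/25.07 = 48.0249/25.07 = 1.9156
The largest term is for type 5: 1.916.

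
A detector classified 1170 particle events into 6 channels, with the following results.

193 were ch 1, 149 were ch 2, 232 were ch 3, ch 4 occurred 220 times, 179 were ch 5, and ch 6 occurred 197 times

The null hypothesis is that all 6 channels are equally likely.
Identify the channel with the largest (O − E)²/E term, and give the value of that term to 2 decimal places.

Under H₀ each category has probability 1/6, so each expected count is 1170/6 = 195.
ch 1: (193 − 195)²/195 = 4/195 = 0.021
ch 2: (149 − 195)²/195 = 2116/195 = 10.851
ch 3: (232 − 195)²/195 = 1369/195 = 7.021
ch 4: (220 − 195)²/195 = 625/195 = 3.205
ch 5: (179 − 195)²/195 = 256/195 = 1.313
ch 6: (197 − 195)²/195 = 4/195 = 0.021
The largest term is for ch 2: 10.85.

ch 2, 10.85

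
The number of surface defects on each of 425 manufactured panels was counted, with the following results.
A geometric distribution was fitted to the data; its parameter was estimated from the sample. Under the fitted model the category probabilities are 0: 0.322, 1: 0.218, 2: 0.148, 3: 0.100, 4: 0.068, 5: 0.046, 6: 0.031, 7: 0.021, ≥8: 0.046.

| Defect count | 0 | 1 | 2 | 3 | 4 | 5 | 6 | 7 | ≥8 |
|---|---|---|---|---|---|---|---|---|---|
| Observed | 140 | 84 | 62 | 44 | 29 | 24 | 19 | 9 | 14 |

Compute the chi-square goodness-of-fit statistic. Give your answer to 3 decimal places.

6.111

Expected counts E_i = n·p_i: 425×0.322 = 136.85, 425×0.218 = 92.65, 425×0.148 = 62.9, 425×0.100 = 42.5, 425×0.068 = 28.9, 425×0.046 = 19.55, 425×0.031 = 13.175, 425×0.021 = 8.925, 425×0.046 = 19.55.
χ² = (140−136.85)²/136.85 + (84−92.65)²/92.65 + (62−62.9)²/62.9 + (44−42.5)²/42.5 + (29−28.9)²/28.9 + (24−19.55)²/19.55 + (19−13.175)²/13.175 + (9−8.925)²/8.925 + (14−19.55)²/19.55
   = 0.0725 + 0.8076 + 0.0129 + 0.0529 + 0.0003 + 1.0129 + 2.5754 + 0.0006 + 1.5756
Sum = 6.111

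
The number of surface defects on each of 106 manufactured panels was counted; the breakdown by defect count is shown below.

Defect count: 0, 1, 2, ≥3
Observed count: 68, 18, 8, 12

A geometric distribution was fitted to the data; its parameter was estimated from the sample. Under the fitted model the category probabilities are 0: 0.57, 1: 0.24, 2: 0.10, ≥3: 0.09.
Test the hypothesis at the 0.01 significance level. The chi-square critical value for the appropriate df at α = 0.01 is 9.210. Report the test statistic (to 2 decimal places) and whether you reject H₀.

4.40; do not reject

Expected counts E_i = n·p_i: 106×0.57 = 60.42, 106×0.24 = 25.44, 106×0.10 = 10.6, 106×0.09 = 9.54.
cat         O        E   (O−E)²/E
0          68    60.42      0.951
1          18    25.44      2.176
2           8     10.6      0.638
≥3         12     9.54      0.634
Sum = 4.40
df = 2. Since 4.40 < 9.210, we do not reject H₀.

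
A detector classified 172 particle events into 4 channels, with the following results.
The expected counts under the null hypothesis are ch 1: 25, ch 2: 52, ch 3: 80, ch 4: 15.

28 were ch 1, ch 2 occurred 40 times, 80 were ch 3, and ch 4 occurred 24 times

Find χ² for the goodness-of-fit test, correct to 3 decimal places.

8.529

ch 1: (28 − 25)²/25 = 9/25 = 0.3600
ch 2: (40 − 52)²/52 = 144/52 = 2.7692
ch 3: (80 − 80)²/80 = 0/80 = 0.0000
ch 4: (24 − 15)²/15 = 81/15 = 5.4000
Sum = 8.529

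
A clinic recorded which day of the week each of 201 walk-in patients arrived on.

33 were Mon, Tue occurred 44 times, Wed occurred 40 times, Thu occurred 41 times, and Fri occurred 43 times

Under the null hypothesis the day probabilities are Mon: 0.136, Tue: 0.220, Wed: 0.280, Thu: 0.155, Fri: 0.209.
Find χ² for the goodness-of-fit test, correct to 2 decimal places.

9.02

Expected counts E_i = n·p_i: 201×0.136 = 27.336, 201×0.220 = 44.22, 201×0.280 = 56.28, 201×0.155 = 31.155, 201×0.209 = 42.009.
χ² = (33−27.336)²/27.336 + (44−44.22)²/44.22 + (40−56.28)²/56.28 + (41−31.155)²/31.155 + (43−42.009)²/42.009
   = 1.174 + 0.001 + 4.709 + 3.111 + 0.023
Sum = 9.02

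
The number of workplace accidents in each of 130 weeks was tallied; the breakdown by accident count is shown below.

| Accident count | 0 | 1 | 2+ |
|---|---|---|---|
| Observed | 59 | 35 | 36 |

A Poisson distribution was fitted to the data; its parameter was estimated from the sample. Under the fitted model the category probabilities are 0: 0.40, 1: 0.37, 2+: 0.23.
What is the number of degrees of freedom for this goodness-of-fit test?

There are k = 3 categories and 1 parameter estimated from the data, so df = 3 − 1 − 1 = 1.

1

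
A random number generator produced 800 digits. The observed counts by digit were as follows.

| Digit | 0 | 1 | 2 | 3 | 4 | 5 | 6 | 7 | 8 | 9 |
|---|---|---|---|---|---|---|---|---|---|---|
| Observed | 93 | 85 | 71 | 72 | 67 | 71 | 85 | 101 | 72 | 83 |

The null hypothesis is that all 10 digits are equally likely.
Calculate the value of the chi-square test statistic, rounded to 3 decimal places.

Expected count for each of the 10 categories: 800/10 = 80.
0: (93 − 80)²/80 = 169/80 = 2.1125
1: (85 − 80)²/80 = 25/80 = 0.3125
2: (71 − 80)²/80 = 81/80 = 1.0125
3: (72 − 80)²/80 = 64/80 = 0.8000
4: (67 − 80)²/80 = 169/80 = 2.1125
5: (71 − 80)²/80 = 81/80 = 1.0125
6: (85 − 80)²/80 = 25/80 = 0.3125
7: (101 − 80)²/80 = 441/80 = 5.5125
8: (72 − 80)²/80 = 64/80 = 0.8000
9: (83 − 80)²/80 = 9/80 = 0.1125
Sum = 14.100

14.100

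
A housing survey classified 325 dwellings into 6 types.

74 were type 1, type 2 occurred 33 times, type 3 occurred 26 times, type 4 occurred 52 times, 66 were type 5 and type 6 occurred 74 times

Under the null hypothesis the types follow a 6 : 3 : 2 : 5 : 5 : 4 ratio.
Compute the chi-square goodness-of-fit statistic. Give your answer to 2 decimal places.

Ratio total = 25. Expected counts: 325×6/25 = 78, 325×3/25 = 39, 325×2/25 = 26, 325×5/25 = 65, 325×5/25 = 65, 325×4/25 = 52.
χ² = (74−78)²/78 + (33−39)²/39 + (26−26)²/26 + (52−65)²/65 + (66−65)²/65 + (74−52)²/52
   = 0.205 + 0.923 + 0.000 + 2.600 + 0.015 + 9.308
Sum = 13.05

13.05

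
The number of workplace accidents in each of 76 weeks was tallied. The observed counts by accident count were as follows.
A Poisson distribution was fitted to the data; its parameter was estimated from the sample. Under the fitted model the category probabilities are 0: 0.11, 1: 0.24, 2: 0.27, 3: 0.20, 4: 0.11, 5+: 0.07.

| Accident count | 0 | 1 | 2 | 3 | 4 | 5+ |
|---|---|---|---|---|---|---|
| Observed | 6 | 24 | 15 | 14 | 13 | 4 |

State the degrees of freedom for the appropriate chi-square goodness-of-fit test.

4

There are k = 6 categories and 1 parameter estimated from the data, so df = 6 − 1 − 1 = 4.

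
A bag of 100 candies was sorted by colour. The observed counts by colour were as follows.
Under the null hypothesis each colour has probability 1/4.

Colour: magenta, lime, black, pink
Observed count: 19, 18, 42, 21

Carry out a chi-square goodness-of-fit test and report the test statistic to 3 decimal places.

15.600

Expected count for each of the 4 categories: 100/4 = 25.
χ² = (19−25)²/25 + (18−25)²/25 + (42−25)²/25 + (21−25)²/25
   = 1.4400 + 1.9600 + 11.5600 + 0.6400
Sum = 15.600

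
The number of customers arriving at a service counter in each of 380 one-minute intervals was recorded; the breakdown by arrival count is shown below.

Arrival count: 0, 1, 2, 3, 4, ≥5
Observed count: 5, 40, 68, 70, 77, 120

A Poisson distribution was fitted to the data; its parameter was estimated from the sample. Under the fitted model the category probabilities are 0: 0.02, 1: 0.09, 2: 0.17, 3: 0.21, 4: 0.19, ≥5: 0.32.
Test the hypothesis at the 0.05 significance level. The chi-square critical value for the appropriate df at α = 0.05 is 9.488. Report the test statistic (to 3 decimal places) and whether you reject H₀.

3.596; do not reject

Expected counts E_i = n·p_i: 380×0.02 = 7.6, 380×0.09 = 34.2, 380×0.17 = 64.6, 380×0.21 = 79.8, 380×0.19 = 72.2, 380×0.32 = 121.6.
χ² = (5−7.6)²/7.6 + (40−34.2)²/34.2 + (68−64.6)²/64.6 + (70−79.8)²/79.8 + (77−72.2)²/72.2 + (120−121.6)²/121.6
   = 0.8895 + 0.9836 + 0.1789 + 1.2035 + 0.3191 + 0.0211
Sum = 3.596
df = 4. Since 3.596 < 9.488, we do not reject H₀.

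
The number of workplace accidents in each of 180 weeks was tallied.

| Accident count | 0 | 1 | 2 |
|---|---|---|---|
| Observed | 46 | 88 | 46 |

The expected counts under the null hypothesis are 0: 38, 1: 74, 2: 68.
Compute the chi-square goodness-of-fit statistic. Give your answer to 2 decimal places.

0: (46 − 38)²/38 = 64/38 = 1.684
1: (88 − 74)²/74 = 196/74 = 2.649
2: (46 − 68)²/68 = 484/68 = 7.118
Sum = 11.45

11.45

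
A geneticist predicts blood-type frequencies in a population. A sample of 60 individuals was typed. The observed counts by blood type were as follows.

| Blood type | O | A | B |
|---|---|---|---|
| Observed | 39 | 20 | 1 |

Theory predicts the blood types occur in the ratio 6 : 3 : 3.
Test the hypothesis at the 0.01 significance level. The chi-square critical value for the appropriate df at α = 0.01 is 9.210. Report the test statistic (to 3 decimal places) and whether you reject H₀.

17.433; reject

Ratio total = 12. Expected counts: 60×6/12 = 30, 60×3/12 = 15, 60×3/12 = 15.
χ² = (39−30)²/30 + (20−15)²/15 + (1−15)²/15
   = 2.7000 + 1.6667 + 13.0667
Sum = 17.433
df = 2. Since 17.433 > 9.210, we reject H₀.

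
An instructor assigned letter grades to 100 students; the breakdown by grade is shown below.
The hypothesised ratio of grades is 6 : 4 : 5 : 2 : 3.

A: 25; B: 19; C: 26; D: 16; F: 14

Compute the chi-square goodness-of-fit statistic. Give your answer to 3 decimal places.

4.590

Ratio total = 20. Expected counts: 100×6/20 = 30, 100×4/20 = 20, 100×5/20 = 25, 100×2/20 = 10, 100×3/20 = 15.
A: (25 − 30)²/30 = 25/30 = 0.8333
B: (19 − 20)²/20 = 1/20 = 0.0500
C: (26 − 25)²/25 = 1/25 = 0.0400
D: (16 − 10)²/10 = 36/10 = 3.6000
F: (14 − 15)²/15 = 1/15 = 0.0667
Sum = 4.590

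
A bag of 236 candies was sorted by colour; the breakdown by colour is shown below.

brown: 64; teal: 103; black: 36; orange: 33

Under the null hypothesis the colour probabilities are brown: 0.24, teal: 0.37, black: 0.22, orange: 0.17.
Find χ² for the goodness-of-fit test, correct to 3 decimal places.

Expected counts E_i = n·p_i: 236×0.24 = 56.64, 236×0.37 = 87.32, 236×0.22 = 51.92, 236×0.17 = 40.12.
cat         O        E   (O−E)²/E
brown      64    56.64     0.9564
teal      103    87.32     2.8156
black      36    51.92     4.8815
orange     33    40.12     1.2636
Sum = 9.917

9.917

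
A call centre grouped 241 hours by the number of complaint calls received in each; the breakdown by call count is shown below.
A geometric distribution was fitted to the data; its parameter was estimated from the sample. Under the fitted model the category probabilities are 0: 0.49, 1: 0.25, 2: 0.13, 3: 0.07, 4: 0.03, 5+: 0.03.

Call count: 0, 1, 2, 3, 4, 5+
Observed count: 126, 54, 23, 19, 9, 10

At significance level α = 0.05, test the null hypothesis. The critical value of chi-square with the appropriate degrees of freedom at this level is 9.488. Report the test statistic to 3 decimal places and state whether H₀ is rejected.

5.156; do not reject

Expected counts E_i = n·p_i: 241×0.49 = 118.09, 241×0.25 = 60.25, 241×0.13 = 31.33, 241×0.07 = 16.87, 241×0.03 = 7.23, 241×0.03 = 7.23.
0: (126 − 118.09)²/118.09 = 62.5681/118.09 = 0.5298
1: (54 − 60.25)²/60.25 = 39.0625/60.25 = 0.6483
2: (23 − 31.33)²/31.33 = 69.3889/31.33 = 2.2148
3: (19 − 16.87)²/16.87 = 4.5369/16.87 = 0.2689
4: (9 − 7.23)²/7.23 = 3.1329/7.23 = 0.4333
5+: (10 − 7.23)²/7.23 = 7.6729/7.23 = 1.0613
Sum = 5.156
df = 4. Since 5.156 < 9.488, we do not reject H₀.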